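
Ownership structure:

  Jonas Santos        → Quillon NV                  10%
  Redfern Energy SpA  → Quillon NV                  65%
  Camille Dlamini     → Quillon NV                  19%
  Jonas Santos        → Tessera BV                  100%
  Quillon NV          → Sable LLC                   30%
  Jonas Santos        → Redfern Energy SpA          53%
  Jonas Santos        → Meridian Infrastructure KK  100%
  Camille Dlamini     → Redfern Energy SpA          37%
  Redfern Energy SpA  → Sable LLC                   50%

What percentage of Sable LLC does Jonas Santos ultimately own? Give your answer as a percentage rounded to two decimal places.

Jonas reaches Sable along 3 paths.
Via Redfern → Quillon: 53% × 65% × 30% = 10.335%.
Via Quillon: 10% × 30% = 3%.
Via Redfern: 53% × 50% = 26.5%.
Total: 10.335% + 3% + 26.5% = 39.835%.
Rounded: 39.84%.

39.84%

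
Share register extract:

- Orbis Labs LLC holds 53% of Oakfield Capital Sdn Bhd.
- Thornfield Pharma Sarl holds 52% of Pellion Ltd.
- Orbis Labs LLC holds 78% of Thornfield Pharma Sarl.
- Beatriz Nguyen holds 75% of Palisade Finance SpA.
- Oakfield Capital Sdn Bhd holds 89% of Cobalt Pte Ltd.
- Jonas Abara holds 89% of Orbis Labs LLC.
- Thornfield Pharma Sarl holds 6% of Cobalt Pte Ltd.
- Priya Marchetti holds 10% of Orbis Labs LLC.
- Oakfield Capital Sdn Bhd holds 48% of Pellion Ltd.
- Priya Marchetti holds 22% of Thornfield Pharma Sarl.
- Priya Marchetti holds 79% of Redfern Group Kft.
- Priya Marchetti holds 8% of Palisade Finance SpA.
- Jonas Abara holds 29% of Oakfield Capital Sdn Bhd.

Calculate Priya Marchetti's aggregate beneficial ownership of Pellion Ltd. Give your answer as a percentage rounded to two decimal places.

18.04%

Priya reaches Pellion along 3 paths.
Via Orbis → Oakfield: 10% × 53% × 48% = 2.544%.
Via Orbis → Thornfield: 10% × 78% × 52% = 4.056%.
Via Thornfield: 22% × 52% = 11.44%.
Total: 2.544% + 4.056% + 11.44% = 18.04%.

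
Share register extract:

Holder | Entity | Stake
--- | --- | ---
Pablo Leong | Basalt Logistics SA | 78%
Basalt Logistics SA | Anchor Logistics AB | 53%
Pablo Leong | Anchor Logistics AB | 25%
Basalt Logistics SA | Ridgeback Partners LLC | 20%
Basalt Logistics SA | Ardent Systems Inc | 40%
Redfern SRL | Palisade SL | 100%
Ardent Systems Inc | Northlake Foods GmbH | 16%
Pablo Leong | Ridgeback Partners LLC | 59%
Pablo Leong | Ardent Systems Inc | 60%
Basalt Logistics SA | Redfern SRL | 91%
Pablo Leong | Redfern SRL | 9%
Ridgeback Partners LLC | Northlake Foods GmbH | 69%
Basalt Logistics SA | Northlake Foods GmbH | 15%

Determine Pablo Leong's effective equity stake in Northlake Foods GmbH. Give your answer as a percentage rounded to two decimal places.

Pablo reaches Northlake along 5 paths.
Via Basalt → Ridgeback: 78% × 20% × 69% = 10.764%.
Via Ridgeback: 59% × 69% = 40.71%.
Via Basalt: 78% × 15% = 11.7%.
Via Basalt → Ardent: 78% × 40% × 16% = 4.992%.
Via Ardent: 60% × 16% = 9.6%.
Total: 10.764% + 40.71% + 11.7% + 4.992% + 9.6% = 77.766%.
Rounded: 77.77%.

77.77%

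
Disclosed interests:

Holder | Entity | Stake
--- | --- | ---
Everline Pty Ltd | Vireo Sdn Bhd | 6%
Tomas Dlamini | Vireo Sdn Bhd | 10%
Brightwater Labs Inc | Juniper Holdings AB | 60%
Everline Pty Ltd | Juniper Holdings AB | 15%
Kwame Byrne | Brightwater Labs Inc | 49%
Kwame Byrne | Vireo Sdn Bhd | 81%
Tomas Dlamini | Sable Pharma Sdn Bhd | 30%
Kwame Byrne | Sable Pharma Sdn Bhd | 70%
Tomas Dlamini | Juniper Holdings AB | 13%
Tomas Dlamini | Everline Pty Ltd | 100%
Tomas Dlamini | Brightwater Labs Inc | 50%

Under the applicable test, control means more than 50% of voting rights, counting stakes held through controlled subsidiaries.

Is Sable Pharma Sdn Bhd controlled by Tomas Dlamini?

No

Tomas holds 100% of Everline, so Tomas controls Everline.
In Sable, Tomas's side holds only 30%, not > 50%.
So Tomas does not control Sable.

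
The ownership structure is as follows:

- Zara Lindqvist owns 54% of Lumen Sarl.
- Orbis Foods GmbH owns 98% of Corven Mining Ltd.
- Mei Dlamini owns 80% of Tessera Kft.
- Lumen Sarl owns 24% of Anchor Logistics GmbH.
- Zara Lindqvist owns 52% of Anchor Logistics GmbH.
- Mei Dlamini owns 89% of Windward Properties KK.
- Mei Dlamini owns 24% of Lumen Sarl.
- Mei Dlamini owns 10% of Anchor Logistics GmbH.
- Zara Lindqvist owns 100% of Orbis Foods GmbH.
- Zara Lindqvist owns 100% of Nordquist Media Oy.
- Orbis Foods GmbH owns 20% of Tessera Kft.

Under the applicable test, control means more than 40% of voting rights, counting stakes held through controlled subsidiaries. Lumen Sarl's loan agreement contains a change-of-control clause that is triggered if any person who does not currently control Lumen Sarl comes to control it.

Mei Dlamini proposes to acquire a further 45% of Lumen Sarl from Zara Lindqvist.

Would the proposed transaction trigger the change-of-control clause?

Yes

The purchase adds only to Mei's holdings (Zara's stake shrinks), so Mei is the only person who could newly come to control Lumen.
Mei holds 89% of Windward, so Mei controls Windward.
Mei holds 80% of Tessera, so Mei controls Tessera.
In Lumen, Mei's side holds only 24%, not > 40%.
So before the transaction, Mei does not control Lumen.
After the purchase, Mei's direct stake in Lumen rises to 24% + 45% = 69%, and Zara's stake falls to 9%.
Mei holds 69% of Lumen, so Mei controls Lumen.
Mei did not control Lumen before and does after, so the clause is triggered.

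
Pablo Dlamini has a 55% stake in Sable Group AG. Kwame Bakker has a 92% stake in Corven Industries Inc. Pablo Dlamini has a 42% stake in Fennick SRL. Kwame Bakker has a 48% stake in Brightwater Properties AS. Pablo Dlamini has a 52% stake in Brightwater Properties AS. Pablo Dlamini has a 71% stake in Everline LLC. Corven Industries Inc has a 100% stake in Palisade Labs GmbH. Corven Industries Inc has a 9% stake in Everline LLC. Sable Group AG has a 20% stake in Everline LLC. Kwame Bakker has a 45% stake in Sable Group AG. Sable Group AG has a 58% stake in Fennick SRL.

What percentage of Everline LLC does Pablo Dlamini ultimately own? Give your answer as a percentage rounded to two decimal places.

Pablo reaches Everline along 2 paths.
Direct stake: 71% = 71%.
Via Sable: 55% × 20% = 11%.
Total: 71% + 11% = 82%.
Rounded: 82.00%.

82.00%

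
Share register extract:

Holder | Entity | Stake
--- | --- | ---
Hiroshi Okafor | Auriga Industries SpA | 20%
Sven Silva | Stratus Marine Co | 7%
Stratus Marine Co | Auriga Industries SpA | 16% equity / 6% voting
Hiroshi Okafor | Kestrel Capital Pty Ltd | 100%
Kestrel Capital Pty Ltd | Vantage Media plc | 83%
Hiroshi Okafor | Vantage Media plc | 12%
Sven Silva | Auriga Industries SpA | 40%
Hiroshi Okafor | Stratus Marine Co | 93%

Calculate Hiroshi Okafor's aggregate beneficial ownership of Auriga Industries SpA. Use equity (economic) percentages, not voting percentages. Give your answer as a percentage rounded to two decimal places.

34.88%

Hiroshi reaches Auriga along 2 paths.
Via Stratus: 93% × 16% = 14.88%.
Direct stake: 20% = 20%.
Total: 14.88% + 20% = 34.88%.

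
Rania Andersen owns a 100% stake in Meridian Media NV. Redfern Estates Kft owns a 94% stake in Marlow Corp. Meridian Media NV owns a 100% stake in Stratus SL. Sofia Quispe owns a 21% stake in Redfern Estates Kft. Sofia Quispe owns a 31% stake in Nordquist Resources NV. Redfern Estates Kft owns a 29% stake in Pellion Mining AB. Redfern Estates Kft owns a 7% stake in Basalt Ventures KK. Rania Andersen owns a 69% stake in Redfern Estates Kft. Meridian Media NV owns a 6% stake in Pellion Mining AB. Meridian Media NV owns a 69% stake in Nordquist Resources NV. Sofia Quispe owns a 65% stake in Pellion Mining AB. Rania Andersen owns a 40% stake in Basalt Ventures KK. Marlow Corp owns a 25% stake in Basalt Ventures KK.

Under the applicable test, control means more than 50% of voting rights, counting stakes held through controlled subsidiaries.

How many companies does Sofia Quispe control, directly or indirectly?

1

Sofia holds 65% of Pellion, so Sofia controls Pellion.
No other company's threshold is met.
Sofia controls 1 company.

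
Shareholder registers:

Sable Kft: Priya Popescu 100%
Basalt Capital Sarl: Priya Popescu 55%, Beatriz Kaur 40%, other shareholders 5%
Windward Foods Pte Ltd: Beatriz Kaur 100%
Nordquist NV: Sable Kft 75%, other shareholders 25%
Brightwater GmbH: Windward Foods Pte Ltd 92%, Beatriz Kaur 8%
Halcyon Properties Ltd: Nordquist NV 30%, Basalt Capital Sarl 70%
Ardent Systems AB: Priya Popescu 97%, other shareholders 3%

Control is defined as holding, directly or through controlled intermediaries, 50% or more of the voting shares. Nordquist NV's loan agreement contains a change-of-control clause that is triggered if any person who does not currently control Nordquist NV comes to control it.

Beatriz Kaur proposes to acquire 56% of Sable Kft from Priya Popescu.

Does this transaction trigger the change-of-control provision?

Yes

The purchase adds only to Beatriz's holdings (Priya's stake shrinks), so Beatriz is the only person who could newly come to control Nordquist.
Beatriz holds 100% of Windward, so Beatriz controls Windward.
Windward and Beatriz together hold 92% + 8% = 100% of Brightwater, so Beatriz controls Brightwater.
Neither Beatriz nor any entity Beatriz controls holds any voting interest in Nordquist.
So before the transaction, Beatriz does not control Nordquist.
After the purchase, Beatriz holds 56% of Sable directly, and Priya's stake falls to 44%.
Beatriz holds 56% of Sable, so Beatriz controls Sable.
Sable holds 75% of Nordquist, so Beatriz controls Nordquist.
Beatriz did not control Nordquist before and does after, so the clause is triggered.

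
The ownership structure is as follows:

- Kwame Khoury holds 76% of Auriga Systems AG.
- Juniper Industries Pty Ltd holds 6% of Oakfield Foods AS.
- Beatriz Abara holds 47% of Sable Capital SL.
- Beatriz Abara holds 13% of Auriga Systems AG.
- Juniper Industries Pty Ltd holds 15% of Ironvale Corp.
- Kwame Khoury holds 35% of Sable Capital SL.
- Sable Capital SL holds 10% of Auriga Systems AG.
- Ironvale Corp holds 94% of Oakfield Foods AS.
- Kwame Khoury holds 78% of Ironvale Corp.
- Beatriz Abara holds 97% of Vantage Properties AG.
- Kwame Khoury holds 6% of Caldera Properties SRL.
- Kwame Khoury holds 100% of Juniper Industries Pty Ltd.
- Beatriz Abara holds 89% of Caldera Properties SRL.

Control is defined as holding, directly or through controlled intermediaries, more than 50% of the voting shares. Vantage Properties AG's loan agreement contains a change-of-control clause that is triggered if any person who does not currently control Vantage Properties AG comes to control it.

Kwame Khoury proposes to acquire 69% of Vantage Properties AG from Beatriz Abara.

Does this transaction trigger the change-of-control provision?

Yes

The purchase adds only to Kwame's holdings (Beatriz's stake shrinks), so Kwame is the only person who could newly come to control Vantage.
Kwame holds 100% of Juniper, so Kwame controls Juniper.
Kwame and Juniper together hold 78% + 15% = 93% of Ironvale, so Kwame controls Ironvale.
Kwame holds 76% of Auriga, so Kwame controls Auriga.
Juniper and Ironvale together hold 6% + 94% = 100% of Oakfield, so Kwame controls Oakfield.
Neither Kwame nor any entity Kwame controls holds any voting interest in Vantage.
So before the transaction, Kwame does not control Vantage.
After the purchase, Kwame holds 69% of Vantage directly, and Beatriz's stake falls to 28%.
Kwame holds 69% of Vantage, so Kwame controls Vantage.
Kwame did not control Vantage before and does after, so the clause is triggered.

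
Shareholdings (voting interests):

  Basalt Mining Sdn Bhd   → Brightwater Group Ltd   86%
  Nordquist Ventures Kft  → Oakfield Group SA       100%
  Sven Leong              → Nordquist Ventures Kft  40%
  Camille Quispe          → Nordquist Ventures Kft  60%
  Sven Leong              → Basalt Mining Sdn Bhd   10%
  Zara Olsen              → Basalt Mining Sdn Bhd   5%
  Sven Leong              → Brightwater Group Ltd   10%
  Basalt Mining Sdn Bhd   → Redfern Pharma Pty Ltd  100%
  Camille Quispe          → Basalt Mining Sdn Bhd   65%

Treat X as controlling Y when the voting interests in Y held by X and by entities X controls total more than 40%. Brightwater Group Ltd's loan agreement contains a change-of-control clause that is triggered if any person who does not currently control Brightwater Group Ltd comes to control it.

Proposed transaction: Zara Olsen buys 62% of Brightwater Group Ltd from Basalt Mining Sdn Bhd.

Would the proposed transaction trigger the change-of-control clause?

The purchase adds only to Zara's holdings (Basalt's stake shrinks), so Zara is the only person who could newly come to control Brightwater.
Zara's largest direct stake is 5% in Basalt, which does not meet the threshold, so Zara controls no company.
Neither Zara nor any entity Zara controls holds any voting interest in Brightwater.
So before the transaction, Zara does not control Brightwater.
After the purchase, Zara holds 62% of Brightwater directly, and Basalt's stake falls to 24%.
Zara holds 62% of Brightwater, so Zara controls Brightwater.
Zara did not control Brightwater before and does after, so the clause is triggered.

Yes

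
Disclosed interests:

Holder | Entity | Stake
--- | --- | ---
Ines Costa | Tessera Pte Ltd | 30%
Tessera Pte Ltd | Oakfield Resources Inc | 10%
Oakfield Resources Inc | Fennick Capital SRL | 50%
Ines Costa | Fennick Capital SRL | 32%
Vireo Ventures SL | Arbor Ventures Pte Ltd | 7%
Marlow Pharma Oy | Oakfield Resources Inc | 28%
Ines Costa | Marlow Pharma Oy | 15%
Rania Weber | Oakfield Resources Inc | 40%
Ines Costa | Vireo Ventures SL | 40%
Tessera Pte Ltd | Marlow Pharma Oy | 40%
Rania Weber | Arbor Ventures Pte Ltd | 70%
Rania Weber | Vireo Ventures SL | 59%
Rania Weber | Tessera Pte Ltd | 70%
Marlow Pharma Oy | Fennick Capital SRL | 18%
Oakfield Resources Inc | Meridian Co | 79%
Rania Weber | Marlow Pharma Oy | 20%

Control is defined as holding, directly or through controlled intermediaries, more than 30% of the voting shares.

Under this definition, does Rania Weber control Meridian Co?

Yes

Rania holds 70% of Tessera, so Rania controls Tessera.
Tessera and Rania together hold 40% + 20% = 60% of Marlow, so Rania controls Marlow.
Rania and Tessera and Marlow together hold 40% + 10% + 28% = 78% of Oakfield, so Rania controls Oakfield.
Oakfield holds 79% of Meridian, so Rania controls Meridian.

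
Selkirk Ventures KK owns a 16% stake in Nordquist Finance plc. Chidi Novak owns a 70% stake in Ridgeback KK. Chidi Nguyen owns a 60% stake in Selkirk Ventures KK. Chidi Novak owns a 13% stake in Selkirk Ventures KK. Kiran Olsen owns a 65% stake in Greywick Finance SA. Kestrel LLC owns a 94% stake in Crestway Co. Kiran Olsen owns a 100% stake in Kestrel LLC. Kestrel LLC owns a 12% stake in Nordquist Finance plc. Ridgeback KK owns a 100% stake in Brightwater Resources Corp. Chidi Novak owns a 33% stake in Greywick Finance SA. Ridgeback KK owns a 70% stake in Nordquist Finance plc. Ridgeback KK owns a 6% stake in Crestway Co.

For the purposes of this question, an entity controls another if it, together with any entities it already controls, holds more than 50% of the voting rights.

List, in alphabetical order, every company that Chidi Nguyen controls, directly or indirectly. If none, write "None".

Chidi Nguyen holds 60% of Selkirk, so Chidi Nguyen controls Selkirk.
No other company's threshold is met.

Selkirk Ventures KK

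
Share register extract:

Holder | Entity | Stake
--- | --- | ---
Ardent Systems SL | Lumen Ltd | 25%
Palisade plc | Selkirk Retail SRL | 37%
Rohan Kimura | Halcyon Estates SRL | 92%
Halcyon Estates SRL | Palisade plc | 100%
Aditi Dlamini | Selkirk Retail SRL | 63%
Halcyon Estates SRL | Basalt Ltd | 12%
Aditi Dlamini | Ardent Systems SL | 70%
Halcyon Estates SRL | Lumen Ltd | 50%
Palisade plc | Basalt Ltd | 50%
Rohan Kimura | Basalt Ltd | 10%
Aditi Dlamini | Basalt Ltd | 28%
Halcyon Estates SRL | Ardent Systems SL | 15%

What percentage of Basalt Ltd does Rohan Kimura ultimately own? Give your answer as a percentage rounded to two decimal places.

67.04%

Rohan reaches Basalt along 3 paths.
Via Halcyon → Palisade: 92% × 100% × 50% = 46%.
Direct stake: 10% = 10%.
Via Halcyon: 92% × 12% = 11.04%.
Total: 46% + 10% + 11.04% = 67.04%.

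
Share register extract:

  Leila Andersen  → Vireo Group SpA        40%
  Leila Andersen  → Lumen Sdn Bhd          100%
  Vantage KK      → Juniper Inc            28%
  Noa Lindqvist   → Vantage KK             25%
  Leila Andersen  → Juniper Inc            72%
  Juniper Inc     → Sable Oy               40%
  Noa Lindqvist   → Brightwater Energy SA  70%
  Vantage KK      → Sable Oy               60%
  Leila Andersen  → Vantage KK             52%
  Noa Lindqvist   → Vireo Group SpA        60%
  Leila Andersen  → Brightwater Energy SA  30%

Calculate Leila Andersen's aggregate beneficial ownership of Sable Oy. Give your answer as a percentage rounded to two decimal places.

65.82%

Leila reaches Sable along 3 paths.
Via Juniper: 72% × 40% = 28.8%.
Via Vantage → Juniper: 52% × 28% × 40% = 5.824%.
Via Vantage: 52% × 60% = 31.2%.
Total: 28.8% + 5.824% + 31.2% = 65.824%.
Rounded: 65.82%.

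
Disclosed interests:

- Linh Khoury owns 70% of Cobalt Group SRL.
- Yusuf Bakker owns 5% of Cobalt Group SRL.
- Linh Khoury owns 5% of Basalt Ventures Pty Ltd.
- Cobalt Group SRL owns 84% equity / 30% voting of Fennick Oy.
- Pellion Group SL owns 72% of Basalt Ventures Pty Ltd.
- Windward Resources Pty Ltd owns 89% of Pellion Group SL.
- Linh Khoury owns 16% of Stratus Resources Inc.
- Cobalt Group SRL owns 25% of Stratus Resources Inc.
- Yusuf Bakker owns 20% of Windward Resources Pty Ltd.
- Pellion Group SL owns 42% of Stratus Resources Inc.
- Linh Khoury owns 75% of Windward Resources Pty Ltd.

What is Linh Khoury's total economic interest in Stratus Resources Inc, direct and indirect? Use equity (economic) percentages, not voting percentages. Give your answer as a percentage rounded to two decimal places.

61.54%

Linh reaches Stratus along 3 paths.
Direct stake: 16% = 16%.
Via Cobalt: 70% × 25% = 17.5%.
Via Windward → Pellion: 75% × 89% × 42% = 28.035%.
Total: 16% + 17.5% + 28.035% = 61.535%.
Rounded: 61.54%.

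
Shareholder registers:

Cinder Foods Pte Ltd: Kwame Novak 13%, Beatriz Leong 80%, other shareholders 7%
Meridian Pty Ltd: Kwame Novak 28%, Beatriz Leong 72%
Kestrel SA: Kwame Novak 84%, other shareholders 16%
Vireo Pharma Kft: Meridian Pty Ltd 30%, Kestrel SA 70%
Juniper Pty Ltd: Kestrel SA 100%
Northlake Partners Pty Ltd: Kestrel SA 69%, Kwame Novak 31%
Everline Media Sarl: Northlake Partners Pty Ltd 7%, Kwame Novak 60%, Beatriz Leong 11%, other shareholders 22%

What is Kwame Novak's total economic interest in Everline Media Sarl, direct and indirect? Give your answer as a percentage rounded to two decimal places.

66.23%

Kwame reaches Everline along 3 paths.
Via Kestrel → Northlake: 84% × 69% × 7% = 4.0572%.
Via Northlake: 31% × 7% = 2.17%.
Direct stake: 60% = 60%.
Total: 4.0572% + 2.17% + 60% = 66.2272%.
Rounded: 66.23%.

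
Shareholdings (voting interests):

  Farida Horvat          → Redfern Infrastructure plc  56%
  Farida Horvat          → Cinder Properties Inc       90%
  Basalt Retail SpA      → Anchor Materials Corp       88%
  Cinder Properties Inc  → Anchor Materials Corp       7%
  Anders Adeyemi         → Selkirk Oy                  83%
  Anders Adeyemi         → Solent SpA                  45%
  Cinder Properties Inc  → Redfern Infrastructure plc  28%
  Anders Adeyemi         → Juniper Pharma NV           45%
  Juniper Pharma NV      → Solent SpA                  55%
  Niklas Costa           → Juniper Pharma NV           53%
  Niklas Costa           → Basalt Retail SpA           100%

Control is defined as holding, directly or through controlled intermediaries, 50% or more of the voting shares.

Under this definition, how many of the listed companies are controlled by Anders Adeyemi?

1

Anders holds 83% of Selkirk, so Anders controls Selkirk.
No other company's threshold is met.
Anders controls 1 company.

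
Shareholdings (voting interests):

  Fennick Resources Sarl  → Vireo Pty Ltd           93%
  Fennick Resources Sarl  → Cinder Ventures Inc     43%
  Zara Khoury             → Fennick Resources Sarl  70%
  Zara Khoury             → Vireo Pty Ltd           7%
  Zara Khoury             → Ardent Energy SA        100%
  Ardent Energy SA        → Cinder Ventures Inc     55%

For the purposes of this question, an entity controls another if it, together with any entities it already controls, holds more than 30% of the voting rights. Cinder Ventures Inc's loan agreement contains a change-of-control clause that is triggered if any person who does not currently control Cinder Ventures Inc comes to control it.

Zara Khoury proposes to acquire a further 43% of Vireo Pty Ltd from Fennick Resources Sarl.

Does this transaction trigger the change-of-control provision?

No

The purchase adds only to Zara's holdings (Fennick's stake shrinks), so Zara is the only person who could newly come to control Cinder.
Zara holds 70% of Fennick, so Zara controls Fennick.
Zara holds 100% of Ardent, so Zara controls Ardent.
Ardent and Fennick together hold 55% + 43% = 98% of Cinder, so Zara controls Cinder.
So Zara already controls Cinder before the transaction.
After the purchase, Zara's direct stake in Vireo rises to 7% + 43% = 50%, and Fennick's stake falls to 50%.
Zara controlled Cinder already, so this is not a new person acquiring control; every other person's position is unchanged or reduced.
No new person acquires control, so the clause is not triggered.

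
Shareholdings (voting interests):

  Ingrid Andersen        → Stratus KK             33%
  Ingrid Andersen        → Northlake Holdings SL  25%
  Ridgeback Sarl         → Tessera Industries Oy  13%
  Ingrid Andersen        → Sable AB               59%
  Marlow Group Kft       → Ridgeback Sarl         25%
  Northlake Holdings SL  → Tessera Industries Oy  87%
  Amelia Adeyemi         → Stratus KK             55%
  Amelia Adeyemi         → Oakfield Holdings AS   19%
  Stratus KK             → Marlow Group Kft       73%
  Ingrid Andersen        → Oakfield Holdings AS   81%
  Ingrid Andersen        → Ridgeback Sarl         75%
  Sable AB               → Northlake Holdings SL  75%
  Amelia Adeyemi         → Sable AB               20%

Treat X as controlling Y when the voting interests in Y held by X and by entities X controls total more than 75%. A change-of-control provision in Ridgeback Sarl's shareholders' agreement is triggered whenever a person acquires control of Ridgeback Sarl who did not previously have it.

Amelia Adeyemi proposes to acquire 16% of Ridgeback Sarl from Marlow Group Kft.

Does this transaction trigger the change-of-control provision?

No

The purchase adds only to Amelia's holdings (Marlow's stake shrinks), so Amelia is the only person who could newly come to control Ridgeback.
Amelia's largest direct stake is 55% in Stratus, which does not meet the threshold, so Amelia controls no company.
Neither Amelia nor any entity Amelia controls holds any voting interest in Ridgeback.
So before the transaction, Amelia does not control Ridgeback.
After the purchase, Amelia holds 16% of Ridgeback directly, and Marlow's stake falls to 9%.
After the transaction, Amelia's side holds 16% of Ridgeback, not > 75%, so Amelia still does not control Ridgeback.
No new person acquires control, so the clause is not triggered.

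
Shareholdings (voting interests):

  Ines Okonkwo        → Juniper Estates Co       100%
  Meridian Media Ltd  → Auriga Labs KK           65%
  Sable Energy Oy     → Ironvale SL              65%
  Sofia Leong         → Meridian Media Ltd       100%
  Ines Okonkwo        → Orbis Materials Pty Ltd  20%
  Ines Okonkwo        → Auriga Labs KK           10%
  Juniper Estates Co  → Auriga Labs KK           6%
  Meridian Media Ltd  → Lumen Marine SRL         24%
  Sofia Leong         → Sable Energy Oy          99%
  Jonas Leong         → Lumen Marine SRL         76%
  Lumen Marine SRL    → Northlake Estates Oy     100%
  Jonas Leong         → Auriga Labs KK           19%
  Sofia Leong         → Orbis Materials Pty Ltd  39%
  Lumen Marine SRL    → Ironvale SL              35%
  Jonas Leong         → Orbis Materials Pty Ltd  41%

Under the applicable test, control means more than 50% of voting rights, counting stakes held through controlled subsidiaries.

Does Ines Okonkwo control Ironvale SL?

Ines holds 100% of Juniper, so Ines controls Juniper.
Neither Ines nor any entity Ines controls holds any voting interest in Ironvale.
So Ines does not control Ironvale.

No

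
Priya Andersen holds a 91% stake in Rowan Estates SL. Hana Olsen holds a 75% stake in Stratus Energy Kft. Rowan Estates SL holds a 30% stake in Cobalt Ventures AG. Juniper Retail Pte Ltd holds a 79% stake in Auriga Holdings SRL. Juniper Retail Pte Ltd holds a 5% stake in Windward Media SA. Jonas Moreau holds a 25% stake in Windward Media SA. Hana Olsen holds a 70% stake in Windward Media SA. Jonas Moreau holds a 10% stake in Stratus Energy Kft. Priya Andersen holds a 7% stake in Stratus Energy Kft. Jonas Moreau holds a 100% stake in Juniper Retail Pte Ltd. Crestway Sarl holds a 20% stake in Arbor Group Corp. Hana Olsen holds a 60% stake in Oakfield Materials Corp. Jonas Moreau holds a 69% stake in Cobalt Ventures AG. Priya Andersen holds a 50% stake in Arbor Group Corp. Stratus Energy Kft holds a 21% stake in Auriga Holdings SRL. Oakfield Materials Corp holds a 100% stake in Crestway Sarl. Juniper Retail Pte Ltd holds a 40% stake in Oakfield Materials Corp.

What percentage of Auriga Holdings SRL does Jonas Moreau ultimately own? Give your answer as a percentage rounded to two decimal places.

81.10%

Jonas reaches Auriga along 2 paths.
Via Juniper: 100% × 79% = 79%.
Via Stratus: 10% × 21% = 2.1%.
Total: 79% + 2.1% = 81.1%.
Rounded: 81.10%.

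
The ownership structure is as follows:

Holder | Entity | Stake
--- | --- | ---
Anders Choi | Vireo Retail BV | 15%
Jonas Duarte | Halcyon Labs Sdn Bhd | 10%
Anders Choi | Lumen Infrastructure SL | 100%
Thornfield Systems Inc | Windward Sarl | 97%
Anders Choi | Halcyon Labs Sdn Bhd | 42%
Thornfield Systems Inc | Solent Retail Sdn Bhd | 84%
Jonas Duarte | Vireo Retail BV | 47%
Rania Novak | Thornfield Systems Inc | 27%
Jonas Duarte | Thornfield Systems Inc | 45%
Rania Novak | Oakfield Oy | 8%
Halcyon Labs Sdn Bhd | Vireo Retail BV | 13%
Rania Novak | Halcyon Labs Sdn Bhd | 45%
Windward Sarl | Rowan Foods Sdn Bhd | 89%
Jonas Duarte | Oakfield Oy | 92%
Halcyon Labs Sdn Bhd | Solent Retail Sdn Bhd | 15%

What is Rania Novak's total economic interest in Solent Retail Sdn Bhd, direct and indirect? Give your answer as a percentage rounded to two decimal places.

29.43%

Rania reaches Solent along 2 paths.
Via Thornfield: 27% × 84% = 22.68%.
Via Halcyon: 45% × 15% = 6.75%.
Total: 22.68% + 6.75% = 29.43%.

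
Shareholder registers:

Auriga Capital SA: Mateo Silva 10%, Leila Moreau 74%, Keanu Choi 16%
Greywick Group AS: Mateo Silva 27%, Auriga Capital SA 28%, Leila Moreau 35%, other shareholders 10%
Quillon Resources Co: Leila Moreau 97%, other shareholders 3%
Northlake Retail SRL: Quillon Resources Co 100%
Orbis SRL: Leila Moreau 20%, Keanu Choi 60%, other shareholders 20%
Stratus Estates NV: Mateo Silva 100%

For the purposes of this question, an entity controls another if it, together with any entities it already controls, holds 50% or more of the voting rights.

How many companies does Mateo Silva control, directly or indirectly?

Mateo holds 100% of Stratus, so Mateo controls Stratus.
No other company's threshold is met.
Mateo controls 1 company.

1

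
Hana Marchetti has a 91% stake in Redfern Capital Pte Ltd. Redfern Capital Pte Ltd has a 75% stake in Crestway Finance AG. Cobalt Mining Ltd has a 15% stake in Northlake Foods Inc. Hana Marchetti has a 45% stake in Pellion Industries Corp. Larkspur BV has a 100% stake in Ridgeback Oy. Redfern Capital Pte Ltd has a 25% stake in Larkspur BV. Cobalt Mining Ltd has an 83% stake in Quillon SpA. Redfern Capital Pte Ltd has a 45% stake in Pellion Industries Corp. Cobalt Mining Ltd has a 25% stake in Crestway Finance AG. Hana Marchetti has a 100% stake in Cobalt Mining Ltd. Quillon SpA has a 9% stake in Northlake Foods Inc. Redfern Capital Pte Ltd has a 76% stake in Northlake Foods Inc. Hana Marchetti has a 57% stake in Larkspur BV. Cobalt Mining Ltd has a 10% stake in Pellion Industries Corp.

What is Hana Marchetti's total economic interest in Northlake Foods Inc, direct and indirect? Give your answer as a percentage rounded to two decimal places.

Hana reaches Northlake along 3 paths.
Via Redfern: 91% × 76% = 69.16%.
Via Cobalt: 100% × 15% = 15%.
Via Cobalt → Quillon: 100% × 83% × 9% = 7.47%.
Total: 69.16% + 15% + 7.47% = 91.63%.

91.63%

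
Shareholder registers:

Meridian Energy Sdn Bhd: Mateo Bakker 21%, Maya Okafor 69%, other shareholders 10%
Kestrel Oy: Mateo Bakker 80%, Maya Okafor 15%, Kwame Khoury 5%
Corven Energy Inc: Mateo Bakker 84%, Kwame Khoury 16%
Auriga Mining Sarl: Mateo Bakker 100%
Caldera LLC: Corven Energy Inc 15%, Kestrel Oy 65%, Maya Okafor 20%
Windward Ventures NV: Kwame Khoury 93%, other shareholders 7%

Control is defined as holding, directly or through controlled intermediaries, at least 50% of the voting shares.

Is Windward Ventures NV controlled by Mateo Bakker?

Mateo holds 80% of Kestrel, so Mateo controls Kestrel.
Mateo holds 84% of Corven, so Mateo controls Corven.
Mateo holds 100% of Auriga, so Mateo controls Auriga.
Corven and Kestrel together hold 15% + 65% = 80% of Caldera, so Mateo controls Caldera.
Neither Mateo nor any entity Mateo controls holds any voting interest in Windward.
So Mateo does not control Windward.

No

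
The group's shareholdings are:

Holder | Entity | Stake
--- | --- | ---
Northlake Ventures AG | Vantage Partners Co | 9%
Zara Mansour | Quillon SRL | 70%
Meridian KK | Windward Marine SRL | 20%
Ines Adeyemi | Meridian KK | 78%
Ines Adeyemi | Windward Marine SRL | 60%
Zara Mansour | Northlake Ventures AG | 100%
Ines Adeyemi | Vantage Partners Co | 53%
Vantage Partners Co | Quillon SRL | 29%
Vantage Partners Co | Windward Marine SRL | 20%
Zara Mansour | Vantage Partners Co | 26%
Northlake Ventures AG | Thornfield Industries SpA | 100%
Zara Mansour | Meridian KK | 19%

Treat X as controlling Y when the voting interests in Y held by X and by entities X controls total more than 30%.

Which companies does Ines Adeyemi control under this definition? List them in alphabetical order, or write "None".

Meridian KK, Vantage Partners Co, Windward Marine SRL

Ines holds 53% of Vantage, so Ines controls Vantage.
Ines holds 78% of Meridian, so Ines controls Meridian.
Ines and Vantage and Meridian together hold 60% + 20% + 20% = 100% of Windward, so Ines controls Windward.
No other company's threshold is met.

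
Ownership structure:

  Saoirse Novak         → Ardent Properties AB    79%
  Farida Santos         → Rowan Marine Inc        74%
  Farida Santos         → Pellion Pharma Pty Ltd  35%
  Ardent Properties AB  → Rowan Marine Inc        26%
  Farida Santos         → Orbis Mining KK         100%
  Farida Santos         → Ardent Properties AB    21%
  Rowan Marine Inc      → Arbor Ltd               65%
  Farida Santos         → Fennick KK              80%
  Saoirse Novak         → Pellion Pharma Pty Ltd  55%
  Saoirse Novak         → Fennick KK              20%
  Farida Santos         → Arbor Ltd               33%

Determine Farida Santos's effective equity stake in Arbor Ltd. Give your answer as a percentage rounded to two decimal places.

Farida reaches Arbor along 3 paths.
Via Rowan: 74% × 65% = 48.1%.
Via Ardent → Rowan: 21% × 26% × 65% = 3.549%.
Direct stake: 33% = 33%.
Total: 48.1% + 3.549% + 33% = 84.649%.
Rounded: 84.65%.

84.65%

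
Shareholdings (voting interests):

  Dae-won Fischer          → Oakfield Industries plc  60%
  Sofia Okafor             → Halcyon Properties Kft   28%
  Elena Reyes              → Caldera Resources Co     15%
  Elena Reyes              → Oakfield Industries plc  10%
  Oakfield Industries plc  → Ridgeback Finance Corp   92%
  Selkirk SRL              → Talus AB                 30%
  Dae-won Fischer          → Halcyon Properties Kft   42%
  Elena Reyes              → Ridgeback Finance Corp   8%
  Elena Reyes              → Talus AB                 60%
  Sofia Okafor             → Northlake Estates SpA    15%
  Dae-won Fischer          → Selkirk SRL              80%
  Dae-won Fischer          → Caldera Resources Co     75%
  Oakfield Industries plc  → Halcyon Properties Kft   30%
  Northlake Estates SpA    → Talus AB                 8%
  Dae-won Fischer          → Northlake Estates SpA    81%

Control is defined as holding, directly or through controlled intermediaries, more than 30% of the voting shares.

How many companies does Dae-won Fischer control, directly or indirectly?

Dae-won holds 81% of Northlake, so Dae-won controls Northlake.
Dae-won holds 75% of Caldera, so Dae-won controls Caldera.
Dae-won holds 60% of Oakfield, so Dae-won controls Oakfield.
Dae-won holds 80% of Selkirk, so Dae-won controls Selkirk.
Oakfield and Dae-won together hold 30% + 42% = 72% of Halcyon, so Dae-won controls Halcyon.
Northlake and Selkirk together hold 8% + 30% = 38% of Talus, so Dae-won controls Talus.
Oakfield holds 92% of Ridgeback, so Dae-won controls Ridgeback.
Dae-won controls 7 companies.

7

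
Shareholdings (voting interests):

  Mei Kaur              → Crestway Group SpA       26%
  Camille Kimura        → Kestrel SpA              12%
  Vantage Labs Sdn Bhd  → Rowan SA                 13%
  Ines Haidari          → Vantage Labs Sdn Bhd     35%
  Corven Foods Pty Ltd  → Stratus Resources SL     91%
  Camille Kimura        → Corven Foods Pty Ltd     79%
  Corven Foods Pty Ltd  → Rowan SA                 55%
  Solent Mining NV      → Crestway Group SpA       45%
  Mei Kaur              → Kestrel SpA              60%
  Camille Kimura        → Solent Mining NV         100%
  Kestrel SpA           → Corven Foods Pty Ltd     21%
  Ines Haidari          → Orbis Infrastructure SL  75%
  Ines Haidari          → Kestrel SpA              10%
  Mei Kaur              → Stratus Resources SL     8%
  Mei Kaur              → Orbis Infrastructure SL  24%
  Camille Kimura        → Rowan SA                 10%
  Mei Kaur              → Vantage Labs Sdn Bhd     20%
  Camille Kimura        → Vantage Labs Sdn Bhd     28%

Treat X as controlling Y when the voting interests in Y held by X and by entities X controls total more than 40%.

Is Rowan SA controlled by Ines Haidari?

No

Ines holds 75% of Orbis, so Ines controls Orbis.
Neither Ines nor any entity Ines controls holds any voting interest in Rowan.
So Ines does not control Rowan.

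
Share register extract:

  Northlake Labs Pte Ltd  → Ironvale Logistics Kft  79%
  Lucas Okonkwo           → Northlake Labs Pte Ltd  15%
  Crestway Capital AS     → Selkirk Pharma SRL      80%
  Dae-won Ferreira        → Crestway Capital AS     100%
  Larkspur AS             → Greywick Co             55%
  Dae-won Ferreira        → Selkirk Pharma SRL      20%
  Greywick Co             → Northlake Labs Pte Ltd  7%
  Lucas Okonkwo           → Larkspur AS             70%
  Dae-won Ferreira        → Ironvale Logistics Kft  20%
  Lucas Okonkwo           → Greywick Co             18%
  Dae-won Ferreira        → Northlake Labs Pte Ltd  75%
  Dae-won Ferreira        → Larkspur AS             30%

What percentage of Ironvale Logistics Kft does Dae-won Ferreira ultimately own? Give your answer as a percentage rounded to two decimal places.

80.16%

Dae-won reaches Ironvale along 3 paths.
Direct stake: 20% = 20%.
Via Northlake: 75% × 79% = 59.25%.
Via Larkspur → Greywick → Northlake: 30% × 55% × 7% × 79% = 0.91245%.
Total: 20% + 59.25% + 0.91245% = 80.16245%.
Rounded: 80.16%.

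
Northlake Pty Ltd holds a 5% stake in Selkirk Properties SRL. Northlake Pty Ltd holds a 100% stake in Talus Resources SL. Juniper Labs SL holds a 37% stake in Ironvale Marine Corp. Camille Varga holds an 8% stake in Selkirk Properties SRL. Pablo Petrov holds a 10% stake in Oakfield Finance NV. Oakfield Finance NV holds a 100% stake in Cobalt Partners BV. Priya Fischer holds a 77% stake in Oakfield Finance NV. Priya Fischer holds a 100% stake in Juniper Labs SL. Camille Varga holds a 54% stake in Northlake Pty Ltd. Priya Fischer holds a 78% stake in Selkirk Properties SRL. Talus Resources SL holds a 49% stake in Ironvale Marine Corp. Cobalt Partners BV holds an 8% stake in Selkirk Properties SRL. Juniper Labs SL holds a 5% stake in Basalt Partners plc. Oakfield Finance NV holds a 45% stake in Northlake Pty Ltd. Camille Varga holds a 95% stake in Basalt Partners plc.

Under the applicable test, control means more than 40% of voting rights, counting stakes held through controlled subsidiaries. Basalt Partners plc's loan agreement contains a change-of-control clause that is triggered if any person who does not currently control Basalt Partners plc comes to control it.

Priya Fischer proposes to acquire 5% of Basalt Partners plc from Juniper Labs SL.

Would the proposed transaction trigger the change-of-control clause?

No

The purchase adds only to Priya's holdings (Juniper's stake shrinks), so Priya is the only person who could newly come to control Basalt.
Priya holds 77% of Oakfield, so Priya controls Oakfield.
Oakfield holds 45% of Northlake, so Priya controls Northlake.
Priya holds 100% of Juniper, so Priya controls Juniper.
Oakfield holds 100% of Cobalt, so Priya controls Cobalt.
Northlake holds 100% of Talus, so Priya controls Talus.
Priya and Northlake and Cobalt together hold 78% + 5% + 8% = 91% of Selkirk, so Priya controls Selkirk.
Juniper and Talus together hold 37% + 49% = 86% of Ironvale, so Priya controls Ironvale.
In Basalt, Priya's side holds only 5%, not > 40%.
So before the transaction, Priya does not control Basalt.
After the purchase, Priya holds 5% of Basalt directly, and Juniper's stake falls to 0%.
After the transaction, Priya's side holds 5% of Basalt, not > 40%, so Priya still does not control Basalt.
No new person acquires control, so the clause is not triggered.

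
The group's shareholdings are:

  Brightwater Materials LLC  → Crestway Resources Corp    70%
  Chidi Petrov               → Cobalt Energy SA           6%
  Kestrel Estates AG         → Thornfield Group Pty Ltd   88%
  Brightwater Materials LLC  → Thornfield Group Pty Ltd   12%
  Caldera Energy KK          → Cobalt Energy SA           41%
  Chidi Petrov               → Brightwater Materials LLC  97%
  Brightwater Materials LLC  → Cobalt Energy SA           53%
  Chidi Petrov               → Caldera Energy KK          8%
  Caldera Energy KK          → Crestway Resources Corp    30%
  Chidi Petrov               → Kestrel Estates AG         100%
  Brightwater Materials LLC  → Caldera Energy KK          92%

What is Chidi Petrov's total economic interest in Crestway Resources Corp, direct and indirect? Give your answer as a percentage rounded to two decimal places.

97.07%

Chidi reaches Crestway along 3 paths.
Via Caldera: 8% × 30% = 2.4%.
Via Brightwater → Caldera: 97% × 92% × 30% = 26.772%.
Via Brightwater: 97% × 70% = 67.9%.
Total: 2.4% + 26.772% + 67.9% = 97.072%.
Rounded: 97.07%.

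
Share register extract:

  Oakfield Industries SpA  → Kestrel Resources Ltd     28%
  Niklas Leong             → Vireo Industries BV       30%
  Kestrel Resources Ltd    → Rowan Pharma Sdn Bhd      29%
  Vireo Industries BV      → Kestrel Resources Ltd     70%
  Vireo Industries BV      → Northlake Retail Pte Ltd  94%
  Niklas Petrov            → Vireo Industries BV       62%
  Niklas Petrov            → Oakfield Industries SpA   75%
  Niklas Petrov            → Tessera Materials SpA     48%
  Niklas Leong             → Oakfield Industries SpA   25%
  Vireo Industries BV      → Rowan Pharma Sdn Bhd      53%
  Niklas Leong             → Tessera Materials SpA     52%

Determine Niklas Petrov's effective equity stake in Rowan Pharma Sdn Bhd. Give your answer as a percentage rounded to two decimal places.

51.54%

Niklas Petrov reaches Rowan along 3 paths.
Via Vireo: 62% × 53% = 32.86%.
Via Vireo → Kestrel: 62% × 70% × 29% = 12.586%.
Via Oakfield → Kestrel: 75% × 28% × 29% = 6.09%.
Total: 32.86% + 12.586% + 6.09% = 51.536%.
Rounded: 51.54%.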